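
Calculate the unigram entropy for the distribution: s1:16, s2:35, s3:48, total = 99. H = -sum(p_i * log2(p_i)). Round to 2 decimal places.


Computing entropy H = -sum(p_i * log2(p_i)):
  s1: p = 16/99 = 0.1616, -p*log2(p) = 0.4249
  s2: p = 35/99 = 0.3535, -p*log2(p) = 0.5303
  s3: p = 48/99 = 0.4848, -p*log2(p) = 0.5064
H = sum of terms = 1.4616
Rounded to 2 decimals: 1.46

1.46


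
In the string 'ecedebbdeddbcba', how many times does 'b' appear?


Scanning 'ecedebbdeddbcba' for 'b':
  Position 5: 'b' -> MATCH (count: 1)
  Position 6: 'b' -> MATCH (count: 2)
  Position 11: 'b' -> MATCH (count: 3)
  Position 13: 'b' -> MATCH (count: 4)
Total occurrences of 'b': 4

4


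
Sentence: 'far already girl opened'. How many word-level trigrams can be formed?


Word trigrams from [4] words:
  Trigram 1: (far already girl)
  Trigram 2: (already girl opened)
Total word trigrams: 4 - 2 = 2

2


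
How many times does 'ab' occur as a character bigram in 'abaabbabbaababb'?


Scanning 'abaabbabbaababb' for bigram 'ab':
  Position 0: 'ab' -> MATCH
  Position 1: 'ba' -> no
  Position 2: 'aa' -> no
  Position 3: 'ab' -> MATCH
  Position 4: 'bb' -> no
  Position 5: 'ba' -> no
  Position 6: 'ab' -> MATCH
  Position 7: 'bb' -> no
  Position 8: 'ba' -> no
  Position 9: 'aa' -> no
  Position 10: 'ab' -> MATCH
  Position 11: 'ba' -> no
  Position 12: 'ab' -> MATCH
  Position 13: 'bb' -> no
Total matches: 5

5


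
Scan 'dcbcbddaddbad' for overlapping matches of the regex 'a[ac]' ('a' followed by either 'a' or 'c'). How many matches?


Pattern: a[ac] means 'a' followed by either 'a' or 'c'.
Scanning 'dcbcbddaddbad' position-by-position:
  Pos 0: window 'dc' -> no
  Pos 1: window 'cb' -> no
  Pos 2: window 'bc' -> no
  Pos 3: window 'cb' -> no
  Pos 4: window 'bd' -> no
  Pos 5: window 'dd' -> no
  Pos 6: window 'da' -> no
  Pos 7: window 'ad' -> no
  Pos 8: window 'dd' -> no
  Pos 9: window 'db' -> no
  Pos 10: window 'ba' -> no
  Pos 11: window 'ad' -> no
  Pos 12: window 'd' -> no
Total matches: 0

0


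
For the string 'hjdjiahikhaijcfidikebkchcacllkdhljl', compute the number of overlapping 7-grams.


String 'hjdjiahikhaijcfidikebkchcacllkdhljl' has length L = 35.
Number of overlapping n-grams = L - n + 1
Substituting: 35 - 7 + 1 = 29

29


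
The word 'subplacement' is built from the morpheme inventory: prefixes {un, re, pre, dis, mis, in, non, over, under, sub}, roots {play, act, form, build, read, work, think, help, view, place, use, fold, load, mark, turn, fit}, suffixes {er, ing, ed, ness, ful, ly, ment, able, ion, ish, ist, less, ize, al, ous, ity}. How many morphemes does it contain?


Segmenting 'subplacement' against the inventory:
  'sub' -> prefix (morpheme 1)
  'place' -> root (morpheme 2)
  'ment' -> suffix (morpheme 3)
Total morphemes: 3

3


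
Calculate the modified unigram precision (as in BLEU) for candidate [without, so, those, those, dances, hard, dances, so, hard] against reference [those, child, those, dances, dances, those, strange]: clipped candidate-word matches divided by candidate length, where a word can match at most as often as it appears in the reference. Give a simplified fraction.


Reference word counts: {'child': 1, 'dances': 2, 'strange': 1, 'those': 3}
Checking each candidate word (with clipping):
  'without' -> not in reference -> no match (matches: 0)
  'so' -> not in reference -> no match (matches: 0)
  'those' -> in reference (ref count 3, used 1/3) -> match (matches: 1)
  'those' -> in reference (ref count 3, used 2/3) -> match (matches: 2)
  'dances' -> in reference (ref count 2, used 1/2) -> match (matches: 3)
  'hard' -> not in reference -> no match (matches: 3)
  'dances' -> in reference (ref count 2, used 2/2) -> match (matches: 4)
  'so' -> not in reference -> no match (matches: 4)
  'hard' -> not in reference -> no match (matches: 4)
Clipped matches: 4, Candidate length: 9
Precision = 4/9

4/9


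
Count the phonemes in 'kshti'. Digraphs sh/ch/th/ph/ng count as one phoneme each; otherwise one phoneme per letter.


Parsing 'kshti' greedily, digraphs first:
  'k' -> consonant phoneme (phonemes so far: 1)
  'sh' -> digraph (1 consonant phoneme) (phonemes so far: 2)
  't' -> consonant phoneme (phonemes so far: 3)
  'i' -> vowel phoneme (phonemes so far: 4)
Total phonemes: 4

4


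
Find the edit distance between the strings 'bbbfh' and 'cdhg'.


Building DP table for s1='bbbfh' (len 5) and s2='cdhg' (len 4):
       c  d  h  g
    0  1  2  3  4
  b 1  1  2  3  4
  b 2  2  2  3  4
  b 3  3  3  3  4
  f 4  4  4  4  4
  h 5  5  5  4  5
Edit distance = dp[5][4] = 5

5


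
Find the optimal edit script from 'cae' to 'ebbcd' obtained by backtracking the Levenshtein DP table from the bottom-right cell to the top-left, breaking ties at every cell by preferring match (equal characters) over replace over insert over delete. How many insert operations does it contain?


Edit distance = 5. Backtracking from cell (3, 5) with preference match > replace > insert > delete,
then listing the resulting alignment 'cae' -> 'ebbcd' left to right:
  Step 1: insert 'e' [insertion #1]
  Step 2: insert 'b' [insertion #2]
  Step 3: replace c->b
  Step 4: replace a->c
  Step 5: replace e->d
Total insertions: 2

2


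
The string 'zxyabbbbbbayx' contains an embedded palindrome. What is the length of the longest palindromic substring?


Scanning 'zxyabbbbbbayx' for palindromic substrings.
Substring at positions 1-12: 'xyabbbbbbayx'.
Check: reverse('xyabbbbbbayx') = 'xyabbbbbbayx' -> palindrome confirmed.
Neighbouring characters ('z' / '-') break symmetry, so it cannot extend further.
No longer palindromic substring exists; longest length = 12

12


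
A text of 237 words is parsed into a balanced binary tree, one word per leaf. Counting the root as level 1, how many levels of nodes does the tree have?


In a balanced binary tree with n leaves the deepest leaf is ceil(log2(n)) edges below the root,
so counting node levels inclusive of root and leaves gives ceil(log2(n)) + 1 levels.
log2(237) = 7.8887
ceil(7.8887) = 8
levels = 8 + 1 = 9

9


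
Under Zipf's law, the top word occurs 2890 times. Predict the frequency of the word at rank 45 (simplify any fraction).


Zipf's law: freq(rank) = f1 / rank
f1 = 2890, rank = 45
freq = 2890 / 45
GCD(2890, 45) = 5
Simplified: 578/9

578/9


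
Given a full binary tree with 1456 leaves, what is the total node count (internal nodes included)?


Leaf nodes (terminals): 1456
Internal nodes = n - 1 = 1456 - 1 = 1455
Total = leaves + internal = 1456 + 1455 = 2911

2911


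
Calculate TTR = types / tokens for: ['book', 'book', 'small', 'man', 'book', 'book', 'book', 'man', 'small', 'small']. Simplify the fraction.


Tokens: 10
Unique types: ('book', 'man', 'small') = 3
TTR = 3/10
Already in lowest terms.

3/10


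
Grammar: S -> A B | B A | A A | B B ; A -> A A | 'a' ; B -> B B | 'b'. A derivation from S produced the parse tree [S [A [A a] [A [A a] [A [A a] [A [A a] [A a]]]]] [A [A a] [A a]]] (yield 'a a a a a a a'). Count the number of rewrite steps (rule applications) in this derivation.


Every bracketed nonterminal node [X ...] in the tree is produced by exactly one rule application.
Reading the tree off as a leftmost derivation:
  Step 1: S  =>  A A   (applied S -> A A)
  Step 2: A A  =>  A A A   (applied A -> A A)
  Step 3: A A A  =>  a A A   (applied A -> a)
  Step 4: a A A  =>  a A A A   (applied A -> A A)
  Step 5: a A A A  =>  a a A A   (applied A -> a)
  Step 6: a a A A  =>  a a A A A   (applied A -> A A)
  Step 7: a a A A A  =>  a a a A A   (applied A -> a)
  Step 8: a a a A A  =>  a a a A A A   (applied A -> A A)
  Step 9: a a a A A A  =>  a a a a A A   (applied A -> a)
  Step 10: a a a a A A  =>  a a a a a A   (applied A -> a)
  Step 11: a a a a a A  =>  a a a a a A A   (applied A -> A A)
  Step 12: a a a a a A A  =>  a a a a a a A   (applied A -> a)
  Step 13: a a a a a a A  =>  a a a a a a a   (applied A -> a)
Final yield: a a a a a a a
Total rewrite steps: 13

13


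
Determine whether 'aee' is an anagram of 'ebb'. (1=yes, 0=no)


Sort characters of 'aee': 'aee'
Sort characters of 'ebb': 'bbe'
Sorted forms differ -> they are NOT anagrams
Result: 0

0


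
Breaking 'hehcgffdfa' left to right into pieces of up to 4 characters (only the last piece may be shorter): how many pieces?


'hehcgffdfa' has 10 characters.
Chunking with max size 4:
  Chunk 1: 'hehc' (positions 0-3)
  Chunk 2: 'gffd' (positions 4-7)
  Chunk 3: 'fa' (positions 8-9)
Total chunks: ceil(10 / 4) = 3

3


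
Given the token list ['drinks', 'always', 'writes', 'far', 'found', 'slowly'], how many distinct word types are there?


Listing all tokens and tracking unique types:
  Token 1: 'drinks' -> NEW (unique so far: 1)
  Token 2: 'always' -> NEW (unique so far: 2)
  Token 3: 'writes' -> NEW (unique so far: 3)
  Token 4: 'far' -> NEW (unique so far: 4)
  Token 5: 'found' -> NEW (unique so far: 5)
  Token 6: 'slowly' -> NEW (unique so far: 6)
Unique types: ('always', 'drinks', 'far', 'found', 'slowly', 'writes')
Vocabulary size: 6

6


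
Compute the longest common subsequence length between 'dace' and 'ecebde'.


DP table for LCS of 'dace' and 'ecebde':
       e  c  e  b  d  e
    0  0  0  0  0  0  0
  d 0  0  0  0  0  1  1
  a 0  0  0  0  0  1  1
  c 0  0  1  1  1  1  1
  e 0  1  1  2  2  2  2
LCS: 'de'
LCS length = 2

2


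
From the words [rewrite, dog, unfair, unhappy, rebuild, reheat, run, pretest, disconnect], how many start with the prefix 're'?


Checking each word for prefix 're':
  'rewrite' -> YES, starts with 're' (count: 1)
  'dog' -> no (count: 1)
  'unfair' -> no (count: 1)
  'unhappy' -> no (count: 1)
  'rebuild' -> YES, starts with 're' (count: 2)
  'reheat' -> YES, starts with 're' (count: 3)
  'run' -> no (count: 3)
  'pretest' -> no (count: 3)
  'disconnect' -> no (count: 3)
Total with prefix 're': 3

3


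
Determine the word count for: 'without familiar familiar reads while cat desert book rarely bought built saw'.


Counting words by splitting on spaces:
  Word 1: 'without'
  Word 2: 'familiar'
  Word 3: 'familiar'
  Word 4: 'reads'
  Word 5: 'while'
  Word 6: 'cat'
  Word 7: 'desert'
  Word 8: 'book'
  Word 9: 'rarely'
  Word 10: 'bought'
  Word 11: 'built'
  Word 12: 'saw'
Total words: 12

12


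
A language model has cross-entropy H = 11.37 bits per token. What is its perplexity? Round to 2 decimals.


Perplexity formula: PP = 2^H
H = 11.37
PP = 2^11.37
Decompose: 2^11.37 = 2^11 * 2^0.37
2^11 = 2048, 2^0.37 ~ 1.2923528
PP ~ 2048 * 1.2923528 = 2646.7385344
Rounded to 2 decimals: 2646.74

2646.74


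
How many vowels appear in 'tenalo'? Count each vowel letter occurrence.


Scanning each character of 'tenalo':
  Position 1: 't' -> consonant (running count: 0)
  Position 2: 'e' -> vowel (running count: 1)
  Position 3: 'n' -> consonant (running count: 1)
  Position 4: 'a' -> vowel (running count: 2)
  Position 5: 'l' -> consonant (running count: 2)
  Position 6: 'o' -> vowel (running count: 3)
Total vowels: 3

3


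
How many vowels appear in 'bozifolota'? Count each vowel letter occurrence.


Scanning each character of 'bozifolota':
  Position 1: 'b' -> consonant (running count: 0)
  Position 2: 'o' -> vowel (running count: 1)
  Position 3: 'z' -> consonant (running count: 1)
  Position 4: 'i' -> vowel (running count: 2)
  Position 5: 'f' -> consonant (running count: 2)
  Position 6: 'o' -> vowel (running count: 3)
  Position 7: 'l' -> consonant (running count: 3)
  Position 8: 'o' -> vowel (running count: 4)
  Position 9: 't' -> consonant (running count: 4)
  Position 10: 'a' -> vowel (running count: 5)
Total vowels: 5

5


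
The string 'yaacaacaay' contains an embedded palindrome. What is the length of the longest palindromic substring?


Scanning 'yaacaacaay' for palindromic substrings.
Substring at positions 0-9: 'yaacaacaay'.
Check: reverse('yaacaacaay') = 'yaacaacaay' -> palindrome confirmed.
No longer palindromic substring exists; longest length = 10

10


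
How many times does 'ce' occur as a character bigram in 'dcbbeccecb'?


Scanning 'dcbbeccecb' for bigram 'ce':
  Position 0: 'dc' -> no
  Position 1: 'cb' -> no
  Position 2: 'bb' -> no
  Position 3: 'be' -> no
  Position 4: 'ec' -> no
  Position 5: 'cc' -> no
  Position 6: 'ce' -> MATCH
  Position 7: 'ec' -> no
  Position 8: 'cb' -> no
Total matches: 1

1


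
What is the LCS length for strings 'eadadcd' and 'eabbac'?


DP table for LCS of 'eadadcd' and 'eabbac':
       e  a  b  b  a  c
    0  0  0  0  0  0  0
  e 0  1  1  1  1  1  1
  a 0  1  2  2  2  2  2
  d 0  1  2  2  2  2  2
  a 0  1  2  2  2  3  3
  d 0  1  2  2  2  3  3
  c 0  1  2  2  2  3  4
  d 0  1  2  2  2  3  4
LCS: 'eaac'
LCS length = 4

4


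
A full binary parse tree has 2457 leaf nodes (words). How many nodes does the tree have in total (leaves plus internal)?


Leaf nodes (terminals): 2457
Internal nodes = n - 1 = 2457 - 1 = 2456
Total = leaves + internal = 2457 + 2456 = 4913

4913


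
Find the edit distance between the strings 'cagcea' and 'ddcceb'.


Building DP table for s1='cagcea' (len 6) and s2='ddcceb' (len 6):
       d  d  c  c  e  b
    0  1  2  3  4  5  6
  c 1  1  2  2  3  4  5
  a 2  2  2  3  3  4  5
  g 3  3  3  3  4  4  5
  c 4  4  4  3  3  4  5
  e 5  5  5  4  4  3  4
  a 6  6  6  5  5  4  4
Edit distance = dp[6][6] = 4

4


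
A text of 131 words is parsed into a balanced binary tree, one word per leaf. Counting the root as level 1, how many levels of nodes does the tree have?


In a balanced binary tree with n leaves the deepest leaf is ceil(log2(n)) edges below the root,
so counting node levels inclusive of root and leaves gives ceil(log2(n)) + 1 levels.
log2(131) = 7.0334
ceil(7.0334) = 8
levels = 8 + 1 = 9

9


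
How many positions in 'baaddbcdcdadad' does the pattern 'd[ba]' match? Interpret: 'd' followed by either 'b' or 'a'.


Pattern: d[ba] means 'd' followed by either 'b' or 'a'.
Scanning 'baaddbcdcdadad' position-by-position:
  Pos 0: window 'ba' -> no
  Pos 1: window 'aa' -> no
  Pos 2: window 'ad' -> no
  Pos 3: window 'dd' -> no
  Pos 4: window 'db' -> MATCH
  Pos 5: window 'bc' -> no
  Pos 6: window 'cd' -> no
  Pos 7: window 'dc' -> no
  Pos 8: window 'cd' -> no
  Pos 9: window 'da' -> MATCH
  Pos 10: window 'ad' -> no
  Pos 11: window 'da' -> MATCH
  Pos 12: window 'ad' -> no
  Pos 13: window 'd' -> no
Total matches: 3

3


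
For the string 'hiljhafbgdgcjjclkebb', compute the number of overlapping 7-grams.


String 'hiljhafbgdgcjjclkebb' has length L = 20.
Number of overlapping n-grams = L - n + 1
Substituting: 20 - 7 + 1 = 14

14


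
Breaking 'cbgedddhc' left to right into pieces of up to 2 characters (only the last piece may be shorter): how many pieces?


'cbgedddhc' has 9 characters.
Chunking with max size 2:
  Chunk 1: 'cb' (positions 0-1)
  Chunk 2: 'ge' (positions 2-3)
  Chunk 3: 'dd' (positions 4-5)
  Chunk 4: 'dh' (positions 6-7)
  Chunk 5: 'c' (positions 8-8)
Total chunks: ceil(9 / 2) = 5

5


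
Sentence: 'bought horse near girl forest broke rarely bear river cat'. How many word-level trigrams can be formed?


Word trigrams from [10] words:
  Trigram 1: (bought horse near)
  Trigram 2: (horse near girl)
  Trigram 3: (near girl forest)
  Trigram 4: (girl forest broke)
  Trigram 5: (forest broke rarely)
  Trigram 6: (broke rarely bear)
  Trigram 7: (rarely bear river)
  Trigram 8: (bear river cat)
Total word trigrams: 10 - 2 = 8

8


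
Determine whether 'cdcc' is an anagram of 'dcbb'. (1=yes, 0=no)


Sort characters of 'cdcc': 'cccd'
Sort characters of 'dcbb': 'bbcd'
Sorted forms differ -> they are NOT anagrams
Result: 0

0


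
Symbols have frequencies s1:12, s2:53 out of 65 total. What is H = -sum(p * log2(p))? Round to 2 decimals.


Computing entropy H = -sum(p_i * log2(p_i)):
  s1: p = 12/65 = 0.1846, -p*log2(p) = 0.4500
  s2: p = 53/65 = 0.8154, -p*log2(p) = 0.2401
H = sum of terms = 0.6901
Rounded to 2 decimals: 0.69

0.69


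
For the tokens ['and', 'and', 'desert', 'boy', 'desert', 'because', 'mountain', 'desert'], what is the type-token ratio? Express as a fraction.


Tokens: 8
Unique types: ('and', 'because', 'boy', 'desert', 'mountain') = 5
TTR = 5/8
Already in lowest terms.

5/8


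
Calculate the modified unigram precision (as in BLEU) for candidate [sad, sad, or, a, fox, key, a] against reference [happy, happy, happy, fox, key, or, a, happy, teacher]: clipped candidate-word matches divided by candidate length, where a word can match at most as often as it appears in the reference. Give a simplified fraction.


Reference word counts: {'a': 1, 'fox': 1, 'happy': 4, 'key': 1, 'or': 1, 'teacher': 1}
Checking each candidate word (with clipping):
  'sad' -> not in reference -> no match (matches: 0)
  'sad' -> not in reference -> no match (matches: 0)
  'or' -> in reference (ref count 1, used 1/1) -> match (matches: 1)
  'a' -> in reference (ref count 1, used 1/1) -> match (matches: 2)
  'fox' -> in reference (ref count 1, used 1/1) -> match (matches: 3)
  'key' -> in reference (ref count 1, used 1/1) -> match (matches: 4)
  'a' -> ref count 1 already used up (1/1) -> clipped, no match (matches: 4)
Clipped matches: 4, Candidate length: 7
Precision = 4/7

4/7


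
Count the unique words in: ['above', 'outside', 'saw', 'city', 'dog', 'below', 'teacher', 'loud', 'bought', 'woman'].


Listing all tokens and tracking unique types:
  Token 1: 'above' -> NEW (unique so far: 1)
  Token 2: 'outside' -> NEW (unique so far: 2)
  Token 3: 'saw' -> NEW (unique so far: 3)
  Token 4: 'city' -> NEW (unique so far: 4)
  Token 5: 'dog' -> NEW (unique so far: 5)
  Token 6: 'below' -> NEW (unique so far: 6)
  Token 7: 'teacher' -> NEW (unique so far: 7)
  Token 8: 'loud' -> NEW (unique so far: 8)
  Token 9: 'bought' -> NEW (unique so far: 9)
  Token 10: 'woman' -> NEW (unique so far: 10)
Unique types: ('above', 'below', 'bought', 'city', 'dog', 'loud', 'outside', 'saw', 'teacher', 'woman')
Vocabulary size: 10

10


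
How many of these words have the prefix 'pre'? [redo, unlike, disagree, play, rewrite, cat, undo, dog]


Checking each word for prefix 'pre':
  'redo' -> no (count: 0)
  'unlike' -> no (count: 0)
  'disagree' -> no (count: 0)
  'play' -> no (count: 0)
  'rewrite' -> no (count: 0)
  'cat' -> no (count: 0)
  'undo' -> no (count: 0)
  'dog' -> no (count: 0)
Total with prefix 'pre': 0

0


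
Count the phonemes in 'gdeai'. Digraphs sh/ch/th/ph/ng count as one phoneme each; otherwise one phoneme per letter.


Parsing 'gdeai' greedily, digraphs first:
  'g' -> consonant phoneme (phonemes so far: 1)
  'd' -> consonant phoneme (phonemes so far: 2)
  'e' -> vowel phoneme (phonemes so far: 3)
  'a' -> vowel phoneme (phonemes so far: 4)
  'i' -> vowel phoneme (phonemes so far: 5)
Total phonemes: 5

5


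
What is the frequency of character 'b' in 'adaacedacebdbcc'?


Scanning 'adaacedacebdbcc' for 'b':
  Position 10: 'b' -> MATCH (count: 1)
  Position 12: 'b' -> MATCH (count: 2)
Total occurrences of 'b': 2

2


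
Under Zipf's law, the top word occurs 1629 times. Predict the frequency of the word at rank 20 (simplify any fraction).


Zipf's law: freq(rank) = f1 / rank
f1 = 1629, rank = 20
freq = 1629 / 20
GCD(1629, 20) = 1
Simplified: 1629/20

1629/20


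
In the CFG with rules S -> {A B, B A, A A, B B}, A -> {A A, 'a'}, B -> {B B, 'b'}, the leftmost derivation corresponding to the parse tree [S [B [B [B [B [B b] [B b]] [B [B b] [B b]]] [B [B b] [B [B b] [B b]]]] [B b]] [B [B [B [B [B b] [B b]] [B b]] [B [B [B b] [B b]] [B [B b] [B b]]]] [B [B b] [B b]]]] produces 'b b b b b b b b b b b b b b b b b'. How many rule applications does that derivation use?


Every bracketed nonterminal node [X ...] in the tree is produced by exactly one rule application.
Reading the tree off as a leftmost derivation:
  Step 1: S  =>  B B   (applied S -> B B)
  Step 2: B B  =>  B B B   (applied B -> B B)
  Step 3: B B B  =>  B B B B   (applied B -> B B)
  Step 4: B B B B  =>  B B B B B   (applied B -> B B)
  Step 5: B B B B B  =>  B B B B B B   (applied B -> B B)
  Step 6: B B B B B B  =>  b B B B B B   (applied B -> b)
  Step 7: b B B B B B  =>  b b B B B B   (applied B -> b)
  Step 8: b b B B B B  =>  b b B B B B B   (applied B -> B B)
  Step 9: b b B B B B B  =>  b b b B B B B   (applied B -> b)
  Step 10: b b b B B B B  =>  b b b b B B B   (applied B -> b)
  Step 11: b b b b B B B  =>  b b b b B B B B   (applied B -> B B)
  Step 12: b b b b B B B B  =>  b b b b b B B B   (applied B -> b)
  Step 13: b b b b b B B B  =>  b b b b b B B B B   (applied B -> B B)
  Step 14: b b b b b B B B B  =>  b b b b b b B B B   (applied B -> b)
  Step 15: b b b b b b B B B  =>  b b b b b b b B B   (applied B -> b)
  Step 16: b b b b b b b B B  =>  b b b b b b b b B   (applied B -> b)
  Step 17: b b b b b b b b B  =>  b b b b b b b b B B   (applied B -> B B)
  Step 18: b b b b b b b b B B  =>  b b b b b b b b B B B   (applied B -> B B)
  Step 19: b b b b b b b b B B B  =>  b b b b b b b b B B B B   (applied B -> B B)
  Step 20: b b b b b b b b B B B B  =>  b b b b b b b b B B B B B   (applied B -> B B)
  Step 21: b b b b b b b b B B B B B  =>  b b b b b b b b b B B B B   (applied B -> b)
  Step 22: b b b b b b b b b B B B B  =>  b b b b b b b b b b B B B   (applied B -> b)
  Step 23: b b b b b b b b b b B B B  =>  b b b b b b b b b b b B B   (applied B -> b)
  Step 24: b b b b b b b b b b b B B  =>  b b b b b b b b b b b B B B   (applied B -> B B)
  Step 25: b b b b b b b b b b b B B B  =>  b b b b b b b b b b b B B B B   (applied B -> B B)
  Step 26: b b b b b b b b b b b B B B B  =>  b b b b b b b b b b b b B B B   (applied B -> b)
  Step 27: b b b b b b b b b b b b B B B  =>  b b b b b b b b b b b b b B B   (applied B -> b)
  Step 28: b b b b b b b b b b b b b B B  =>  b b b b b b b b b b b b b B B B   (applied B -> B B)
  Step 29: b b b b b b b b b b b b b B B B  =>  b b b b b b b b b b b b b b B B   (applied B -> b)
  Step 30: b b b b b b b b b b b b b b B B  =>  b b b b b b b b b b b b b b b B   (applied B -> b)
  Step 31: b b b b b b b b b b b b b b b B  =>  b b b b b b b b b b b b b b b B B   (applied B -> B B)
  Step 32: b b b b b b b b b b b b b b b B B  =>  b b b b b b b b b b b b b b b b B   (applied B -> b)
  Step 33: b b b b b b b b b b b b b b b b B  =>  b b b b b b b b b b b b b b b b b   (applied B -> b)
Final yield: b b b b b b b b b b b b b b b b b
Total rewrite steps: 33

33


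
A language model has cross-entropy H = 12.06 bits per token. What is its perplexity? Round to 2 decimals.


Perplexity formula: PP = 2^H
H = 12.06
PP = 2^12.06
Decompose: 2^12.06 = 2^12 * 2^0.06
2^12 = 4096, 2^0.06 ~ 1.0424658
PP ~ 4096 * 1.0424658 = 4269.9399168
Rounded to 2 decimals: 4269.94

4269.94


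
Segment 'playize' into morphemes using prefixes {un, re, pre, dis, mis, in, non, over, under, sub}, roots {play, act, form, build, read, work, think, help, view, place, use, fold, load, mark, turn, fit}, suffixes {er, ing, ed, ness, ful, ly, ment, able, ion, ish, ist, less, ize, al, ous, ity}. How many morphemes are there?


Segmenting 'playize' against the inventory:
  'play' -> root (morpheme 1)
  'ize' -> suffix (morpheme 2)
Total morphemes: 2

2


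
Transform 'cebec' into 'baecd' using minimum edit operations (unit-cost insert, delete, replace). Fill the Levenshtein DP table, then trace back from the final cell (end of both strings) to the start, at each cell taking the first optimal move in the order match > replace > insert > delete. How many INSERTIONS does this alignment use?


Edit distance = 4. Backtracking from cell (5, 5) with preference match > replace > insert > delete,
then listing the resulting alignment 'cebec' -> 'baecd' left to right:
  Step 1: delete 'c'
  Step 2: replace e->b
  Step 3: replace b->a
  Step 4: keep 'e'
  Step 5: keep 'c'
  Step 6: insert 'd' [insertion #1]
Total insertions: 1

1


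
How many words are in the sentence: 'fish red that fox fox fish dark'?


Counting words by splitting on spaces:
  Word 1: 'fish'
  Word 2: 'red'
  Word 3: 'that'
  Word 4: 'fox'
  Word 5: 'fox'
  Word 6: 'fish'
  Word 7: 'dark'
Total words: 7

7


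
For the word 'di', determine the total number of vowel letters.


Scanning each character of 'di':
  Position 1: 'd' -> consonant (running count: 0)
  Position 2: 'i' -> vowel (running count: 1)
Total vowels: 1

1


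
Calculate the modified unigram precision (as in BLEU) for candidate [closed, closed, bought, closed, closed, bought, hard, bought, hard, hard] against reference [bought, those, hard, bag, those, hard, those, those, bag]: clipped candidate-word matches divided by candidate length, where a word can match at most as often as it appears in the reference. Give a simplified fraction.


Reference word counts: {'bag': 2, 'bought': 1, 'hard': 2, 'those': 4}
Checking each candidate word (with clipping):
  'closed' -> not in reference -> no match (matches: 0)
  'closed' -> not in reference -> no match (matches: 0)
  'bought' -> in reference (ref count 1, used 1/1) -> match (matches: 1)
  'closed' -> not in reference -> no match (matches: 1)
  'closed' -> not in reference -> no match (matches: 1)
  'bought' -> ref count 1 already used up (1/1) -> clipped, no match (matches: 1)
  'hard' -> in reference (ref count 2, used 1/2) -> match (matches: 2)
  'bought' -> ref count 1 already used up (1/1) -> clipped, no match (matches: 2)
  'hard' -> in reference (ref count 2, used 2/2) -> match (matches: 3)
  'hard' -> ref count 2 already used up (2/2) -> clipped, no match (matches: 3)
Clipped matches: 3, Candidate length: 10
Precision = 3/10

3/10


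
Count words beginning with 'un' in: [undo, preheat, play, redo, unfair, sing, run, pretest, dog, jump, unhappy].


Checking each word for prefix 'un':
  'undo' -> YES, starts with 'un' (count: 1)
  'preheat' -> no (count: 1)
  'play' -> no (count: 1)
  'redo' -> no (count: 1)
  'unfair' -> YES, starts with 'un' (count: 2)
  'sing' -> no (count: 2)
  'run' -> no (count: 2)
  'pretest' -> no (count: 2)
  'dog' -> no (count: 2)
  'jump' -> no (count: 2)
  'unhappy' -> YES, starts with 'un' (count: 3)
Total with prefix 'un': 3

3


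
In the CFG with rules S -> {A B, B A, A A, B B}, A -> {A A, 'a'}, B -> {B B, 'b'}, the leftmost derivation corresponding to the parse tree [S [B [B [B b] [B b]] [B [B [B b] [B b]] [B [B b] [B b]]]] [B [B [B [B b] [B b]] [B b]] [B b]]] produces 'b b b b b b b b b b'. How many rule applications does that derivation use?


Every bracketed nonterminal node [X ...] in the tree is produced by exactly one rule application.
Reading the tree off as a leftmost derivation:
  Step 1: S  =>  B B   (applied S -> B B)
  Step 2: B B  =>  B B B   (applied B -> B B)
  Step 3: B B B  =>  B B B B   (applied B -> B B)
  Step 4: B B B B  =>  b B B B   (applied B -> b)
  Step 5: b B B B  =>  b b B B   (applied B -> b)
  Step 6: b b B B  =>  b b B B B   (applied B -> B B)
  Step 7: b b B B B  =>  b b B B B B   (applied B -> B B)
  Step 8: b b B B B B  =>  b b b B B B   (applied B -> b)
  Step 9: b b b B B B  =>  b b b b B B   (applied B -> b)
  Step 10: b b b b B B  =>  b b b b B B B   (applied B -> B B)
  Step 11: b b b b B B B  =>  b b b b b B B   (applied B -> b)
  Step 12: b b b b b B B  =>  b b b b b b B   (applied B -> b)
  Step 13: b b b b b b B  =>  b b b b b b B B   (applied B -> B B)
  Step 14: b b b b b b B B  =>  b b b b b b B B B   (applied B -> B B)
  Step 15: b b b b b b B B B  =>  b b b b b b B B B B   (applied B -> B B)
  Step 16: b b b b b b B B B B  =>  b b b b b b b B B B   (applied B -> b)
  Step 17: b b b b b b b B B B  =>  b b b b b b b b B B   (applied B -> b)
  Step 18: b b b b b b b b B B  =>  b b b b b b b b b B   (applied B -> b)
  Step 19: b b b b b b b b b B  =>  b b b b b b b b b b   (applied B -> b)
Final yield: b b b b b b b b b b
Total rewrite steps: 19

19


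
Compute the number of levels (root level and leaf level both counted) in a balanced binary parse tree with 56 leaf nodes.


In a balanced binary tree with n leaves the deepest leaf is ceil(log2(n)) edges below the root,
so counting node levels inclusive of root and leaves gives ceil(log2(n)) + 1 levels.
log2(56) = 5.8074
ceil(5.8074) = 6
levels = 6 + 1 = 7

7


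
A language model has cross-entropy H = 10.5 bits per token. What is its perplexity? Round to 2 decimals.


Perplexity formula: PP = 2^H
H = 10.5
PP = 2^10.5
Decompose: 2^10.5 = 2^10 * 2^0.5 = 2^10 * sqrt(2)
2^10 = 1024, sqrt(2) ~ 1.4142136
PP ~ 1024 * 1.4142136 = 1448.1547264
Rounded to 2 decimals: 1448.15

1448.15


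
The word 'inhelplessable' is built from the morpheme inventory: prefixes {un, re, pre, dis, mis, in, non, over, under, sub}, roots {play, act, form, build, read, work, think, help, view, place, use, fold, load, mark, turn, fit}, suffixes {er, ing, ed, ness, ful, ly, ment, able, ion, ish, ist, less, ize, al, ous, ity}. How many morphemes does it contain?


Segmenting 'inhelplessable' against the inventory:
  'in' -> prefix (morpheme 1)
  'help' -> root (morpheme 2)
  'less' -> suffix (morpheme 3)
  'able' -> suffix (morpheme 4)
Total morphemes: 4

4


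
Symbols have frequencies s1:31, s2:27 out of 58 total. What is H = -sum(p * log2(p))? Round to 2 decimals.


Computing entropy H = -sum(p_i * log2(p_i)):
  s1: p = 31/58 = 0.5345, -p*log2(p) = 0.4831
  s2: p = 27/58 = 0.4655, -p*log2(p) = 0.5135
H = sum of terms = 0.9966
Rounded to 2 decimals: 1.00

1.00


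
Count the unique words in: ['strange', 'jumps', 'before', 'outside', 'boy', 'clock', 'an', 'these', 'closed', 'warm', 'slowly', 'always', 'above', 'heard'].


Listing all tokens and tracking unique types:
  Token 1: 'strange' -> NEW (unique so far: 1)
  Token 2: 'jumps' -> NEW (unique so far: 2)
  Token 3: 'before' -> NEW (unique so far: 3)
  Token 4: 'outside' -> NEW (unique so far: 4)
  Token 5: 'boy' -> NEW (unique so far: 5)
  Token 6: 'clock' -> NEW (unique so far: 6)
  Token 7: 'an' -> NEW (unique so far: 7)
  Token 8: 'these' -> NEW (unique so far: 8)
  Token 9: 'closed' -> NEW (unique so far: 9)
  Token 10: 'warm' -> NEW (unique so far: 10)
  Token 11: 'slowly' -> NEW (unique so far: 11)
  Token 12: 'always' -> NEW (unique so far: 12)
  Token 13: 'above' -> NEW (unique so far: 13)
  Token 14: 'heard' -> NEW (unique so far: 14)
Unique types: ('above', 'always', 'an', 'before', 'boy', 'clock', 'closed', 'heard', 'jumps', 'outside', 'slowly', 'strange', 'these', 'warm')
Vocabulary size: 14

14


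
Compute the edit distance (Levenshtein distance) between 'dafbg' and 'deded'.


Building DP table for s1='dafbg' (len 5) and s2='deded' (len 5):
       d  e  d  e  d
    0  1  2  3  4  5
  d 1  0  1  2  3  4
  a 2  1  1  2  3  4
  f 3  2  2  2  3  4
  b 4  3  3  3  3  4
  g 5  4  4  4  4  4
Edit distance = dp[5][5] = 4

4


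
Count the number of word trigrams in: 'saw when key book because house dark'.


Word trigrams from [7] words:
  Trigram 1: (saw when key)
  Trigram 2: (when key book)
  Trigram 3: (key book because)
  Trigram 4: (book because house)
  Trigram 5: (because house dark)
Total word trigrams: 7 - 2 = 5

5


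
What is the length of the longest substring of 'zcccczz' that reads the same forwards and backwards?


Scanning 'zcccczz' for palindromic substrings.
Substring at positions 0-5: 'zccccz'.
Check: reverse('zccccz') = 'zccccz' -> palindrome confirmed.
Neighbouring characters ('-' / 'z') break symmetry, so it cannot extend further.
No longer palindromic substring exists; longest length = 6

6


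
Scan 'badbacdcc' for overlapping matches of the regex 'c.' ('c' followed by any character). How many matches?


Pattern: c. means 'c' followed by any character.
Scanning 'badbacdcc' position-by-position:
  Pos 0: window 'ba' -> no
  Pos 1: window 'ad' -> no
  Pos 2: window 'db' -> no
  Pos 3: window 'ba' -> no
  Pos 4: window 'ac' -> no
  Pos 5: window 'cd' -> MATCH
  Pos 6: window 'dc' -> no
  Pos 7: window 'cc' -> MATCH
  Pos 8: window 'c' -> no
Total matches: 2

2


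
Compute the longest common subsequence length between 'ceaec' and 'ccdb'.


DP table for LCS of 'ceaec' and 'ccdb':
       c  c  d  b
    0  0  0  0  0
  c 0  1  1  1  1
  e 0  1  1  1  1
  a 0  1  1  1  1
  e 0  1  1  1  1
  c 0  1  2  2  2
LCS: 'cc'
LCS length = 2

2


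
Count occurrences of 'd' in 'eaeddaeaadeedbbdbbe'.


Scanning 'eaeddaeaadeedbbdbbe' for 'd':
  Position 3: 'd' -> MATCH (count: 1)
  Position 4: 'd' -> MATCH (count: 2)
  Position 9: 'd' -> MATCH (count: 3)
  Position 12: 'd' -> MATCH (count: 4)
  Position 15: 'd' -> MATCH (count: 5)
Total occurrences of 'd': 5

5


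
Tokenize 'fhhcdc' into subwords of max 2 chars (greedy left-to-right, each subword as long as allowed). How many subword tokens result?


'fhhcdc' has 6 characters.
Chunking with max size 2:
  Chunk 1: 'fh' (positions 0-1)
  Chunk 2: 'hc' (positions 2-3)
  Chunk 3: 'dc' (positions 4-5)
Total chunks: ceil(6 / 2) = 3

3


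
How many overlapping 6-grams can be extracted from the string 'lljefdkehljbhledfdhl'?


String 'lljefdkehljbhledfdhl' has length L = 20.
Number of overlapping n-grams = L - n + 1
Substituting: 20 - 6 + 1 = 15

15


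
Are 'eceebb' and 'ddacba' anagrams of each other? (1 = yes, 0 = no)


Sort characters of 'eceebb': 'bbceee'
Sort characters of 'ddacba': 'aabcdd'
Sorted forms differ -> they are NOT anagrams
Result: 0

0


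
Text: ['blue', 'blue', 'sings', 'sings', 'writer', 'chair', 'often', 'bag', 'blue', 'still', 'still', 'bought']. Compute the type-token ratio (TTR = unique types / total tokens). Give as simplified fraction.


Tokens: 12
Unique types: ('bag', 'blue', 'bought', 'chair', 'often', 'sings', 'still', 'writer') = 8
TTR = 8/12
Simplify: divide both by 4 -> 2/3
TTR = 2/3

2/3


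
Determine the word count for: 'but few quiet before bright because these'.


Counting words by splitting on spaces:
  Word 1: 'but'
  Word 2: 'few'
  Word 3: 'quiet'
  Word 4: 'before'
  Word 5: 'bright'
  Word 6: 'because'
  Word 7: 'these'
Total words: 7

7


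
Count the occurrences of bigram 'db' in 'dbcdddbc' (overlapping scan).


Scanning 'dbcdddbc' for bigram 'db':
  Position 0: 'db' -> MATCH
  Position 1: 'bc' -> no
  Position 2: 'cd' -> no
  Position 3: 'dd' -> no
  Position 4: 'dd' -> no
  Position 5: 'db' -> MATCH
  Position 6: 'bc' -> no
Total matches: 2

2


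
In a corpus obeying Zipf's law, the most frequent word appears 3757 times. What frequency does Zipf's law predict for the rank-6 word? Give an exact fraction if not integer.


Zipf's law: freq(rank) = f1 / rank
f1 = 3757, rank = 6
freq = 3757 / 6
GCD(3757, 6) = 1
Simplified: 3757/6

3757/6


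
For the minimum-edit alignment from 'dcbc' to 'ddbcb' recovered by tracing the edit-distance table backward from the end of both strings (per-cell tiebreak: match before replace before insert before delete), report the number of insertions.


Edit distance = 2. Backtracking from cell (4, 5) with preference match > replace > insert > delete,
then listing the resulting alignment 'dcbc' -> 'ddbcb' left to right:
  Step 1: keep 'd'
  Step 2: replace c->d
  Step 3: keep 'b'
  Step 4: keep 'c'
  Step 5: insert 'b' [insertion #1]
Total insertions: 1

1


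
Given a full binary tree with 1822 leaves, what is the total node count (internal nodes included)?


Leaf nodes (terminals): 1822
Internal nodes = n - 1 = 1822 - 1 = 1821
Total = leaves + internal = 1822 + 1821 = 3643

3643


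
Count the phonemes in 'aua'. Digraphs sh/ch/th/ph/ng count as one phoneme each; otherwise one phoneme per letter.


Parsing 'aua' greedily, digraphs first:
  'a' -> vowel phoneme (phonemes so far: 1)
  'u' -> vowel phoneme (phonemes so far: 2)
  'a' -> vowel phoneme (phonemes so far: 3)
Total phonemes: 3

3


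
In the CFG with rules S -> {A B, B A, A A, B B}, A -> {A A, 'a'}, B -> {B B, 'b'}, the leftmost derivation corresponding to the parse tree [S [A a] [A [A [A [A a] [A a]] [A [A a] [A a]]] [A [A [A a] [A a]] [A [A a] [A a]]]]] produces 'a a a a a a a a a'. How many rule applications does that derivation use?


Every bracketed nonterminal node [X ...] in the tree is produced by exactly one rule application.
Reading the tree off as a leftmost derivation:
  Step 1: S  =>  A A   (applied S -> A A)
  Step 2: A A  =>  a A   (applied A -> a)
  Step 3: a A  =>  a A A   (applied A -> A A)
  Step 4: a A A  =>  a A A A   (applied A -> A A)
  Step 5: a A A A  =>  a A A A A   (applied A -> A A)
  Step 6: a A A A A  =>  a a A A A   (applied A -> a)
  Step 7: a a A A A  =>  a a a A A   (applied A -> a)
  Step 8: a a a A A  =>  a a a A A A   (applied A -> A A)
  Step 9: a a a A A A  =>  a a a a A A   (applied A -> a)
  Step 10: a a a a A A  =>  a a a a a A   (applied A -> a)
  Step 11: a a a a a A  =>  a a a a a A A   (applied A -> A A)
  Step 12: a a a a a A A  =>  a a a a a A A A   (applied A -> A A)
  Step 13: a a a a a A A A  =>  a a a a a a A A   (applied A -> a)
  Step 14: a a a a a a A A  =>  a a a a a a a A   (applied A -> a)
  Step 15: a a a a a a a A  =>  a a a a a a a A A   (applied A -> A A)
  Step 16: a a a a a a a A A  =>  a a a a a a a a A   (applied A -> a)
  Step 17: a a a a a a a a A  =>  a a a a a a a a a   (applied A -> a)
Final yield: a a a a a a a a a
Total rewrite steps: 17

17


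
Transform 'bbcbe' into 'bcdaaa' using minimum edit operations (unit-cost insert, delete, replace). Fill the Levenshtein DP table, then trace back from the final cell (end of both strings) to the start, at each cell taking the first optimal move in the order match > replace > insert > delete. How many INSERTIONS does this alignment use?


Edit distance = 5. Backtracking from cell (5, 6) with preference match > replace > insert > delete,
then listing the resulting alignment 'bbcbe' -> 'bcdaaa' left to right:
  Step 1: keep 'b'
  Step 2: insert 'c' [insertion #1]
  Step 3: replace b->d
  Step 4: replace c->a
  Step 5: replace b->a
  Step 6: replace e->a
Total insertions: 1

1


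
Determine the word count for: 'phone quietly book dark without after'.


Counting words by splitting on spaces:
  Word 1: 'phone'
  Word 2: 'quietly'
  Word 3: 'book'
  Word 4: 'dark'
  Word 5: 'without'
  Word 6: 'after'
Total words: 6

6


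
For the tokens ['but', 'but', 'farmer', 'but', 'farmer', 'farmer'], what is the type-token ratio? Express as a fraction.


Tokens: 6
Unique types: ('but', 'farmer') = 2
TTR = 2/6
Simplify: divide both by 2 -> 1/3
TTR = 1/3

1/3


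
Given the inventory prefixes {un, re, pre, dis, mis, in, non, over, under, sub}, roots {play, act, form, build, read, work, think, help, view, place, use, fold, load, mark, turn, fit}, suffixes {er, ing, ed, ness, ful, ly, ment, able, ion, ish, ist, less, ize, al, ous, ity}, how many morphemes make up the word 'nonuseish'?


Segmenting 'nonuseish' against the inventory:
  'non' -> prefix (morpheme 1)
  'use' -> root (morpheme 2)
  'ish' -> suffix (morpheme 3)
Total morphemes: 3

3


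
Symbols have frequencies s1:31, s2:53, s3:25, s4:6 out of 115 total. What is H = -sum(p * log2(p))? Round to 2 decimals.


Computing entropy H = -sum(p_i * log2(p_i)):
  s1: p = 31/115 = 0.2696, -p*log2(p) = 0.5098
  s2: p = 53/115 = 0.4609, -p*log2(p) = 0.5151
  s3: p = 25/115 = 0.2174, -p*log2(p) = 0.4786
  s4: p = 6/115 = 0.0522, -p*log2(p) = 0.2223
H = sum of terms = 1.7258
Rounded to 2 decimals: 1.73

1.73


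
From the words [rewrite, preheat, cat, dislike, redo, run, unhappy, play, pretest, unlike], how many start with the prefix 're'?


Checking each word for prefix 're':
  'rewrite' -> YES, starts with 're' (count: 1)
  'preheat' -> no (count: 1)
  'cat' -> no (count: 1)
  'dislike' -> no (count: 1)
  'redo' -> YES, starts with 're' (count: 2)
  'run' -> no (count: 2)
  'unhappy' -> no (count: 2)
  'play' -> no (count: 2)
  'pretest' -> no (count: 2)
  'unlike' -> no (count: 2)
Total with prefix 're': 2

2


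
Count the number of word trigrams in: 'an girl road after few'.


Word trigrams from [5] words:
  Trigram 1: (an girl road)
  Trigram 2: (girl road after)
  Trigram 3: (road after few)
Total word trigrams: 5 - 2 = 3

3


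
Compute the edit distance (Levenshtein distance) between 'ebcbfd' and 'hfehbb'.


Building DP table for s1='ebcbfd' (len 6) and s2='hfehbb' (len 6):
       h  f  e  h  b  b
    0  1  2  3  4  5  6
  e 1  1  2  2  3  4  5
  b 2  2  2  3  3  3  4
  c 3  3  3  3  4  4  4
  b 4  4  4  4  4  4  4
  f 5  5  4  5  5  5  5
  d 6  6  5  5  6  6  6
Edit distance = dp[6][6] = 6

6
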